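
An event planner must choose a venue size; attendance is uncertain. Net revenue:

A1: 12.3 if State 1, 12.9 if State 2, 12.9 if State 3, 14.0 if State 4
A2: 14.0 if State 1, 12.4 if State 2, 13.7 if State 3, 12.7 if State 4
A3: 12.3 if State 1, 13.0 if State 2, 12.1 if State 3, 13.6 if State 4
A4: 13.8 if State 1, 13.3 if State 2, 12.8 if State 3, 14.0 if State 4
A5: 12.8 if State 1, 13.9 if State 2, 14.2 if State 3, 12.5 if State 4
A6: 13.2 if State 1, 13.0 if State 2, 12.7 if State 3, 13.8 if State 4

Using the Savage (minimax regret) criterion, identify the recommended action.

Column bests: State 1=14.0, State 2=13.9, State 3=14.2, State 4=14.0.
A1 regrets: 1.7, 1.0, 1.3, 0.0 → max 1.7
A2 regrets: 0.0, 1.5, 0.5, 1.3 → max 1.5
A3 regrets: 1.7, 0.9, 2.1, 0.4 → max 2.1
A4 regrets: 0.2, 0.6, 1.4, 0.0 → max 1.4
A5 regrets: 1.2, 0.0, 0.0, 1.5 → max 1.5
A6 regrets: 0.8, 0.9, 1.5, 0.2 → max 1.5
Smallest max regret = 1.4 → A4.

A4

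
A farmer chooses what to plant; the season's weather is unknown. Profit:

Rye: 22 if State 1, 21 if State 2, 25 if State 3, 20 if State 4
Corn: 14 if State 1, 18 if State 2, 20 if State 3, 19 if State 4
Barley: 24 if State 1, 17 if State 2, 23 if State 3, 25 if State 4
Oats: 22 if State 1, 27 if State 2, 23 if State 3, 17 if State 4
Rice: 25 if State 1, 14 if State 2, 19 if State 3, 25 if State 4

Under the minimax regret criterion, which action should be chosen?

Column bests: State 1=25, State 2=27, State 3=25, State 4=25.
Rye regrets: 3, 6, 0, 5 → max 6
Corn regrets: 11, 9, 5, 6 → max 11
Barley regrets: 1, 10, 2, 0 → max 10
Oats regrets: 3, 0, 2, 8 → max 8
Rice regrets: 0, 13, 6, 0 → max 13
Smallest max regret = 6 → Rye.

Rye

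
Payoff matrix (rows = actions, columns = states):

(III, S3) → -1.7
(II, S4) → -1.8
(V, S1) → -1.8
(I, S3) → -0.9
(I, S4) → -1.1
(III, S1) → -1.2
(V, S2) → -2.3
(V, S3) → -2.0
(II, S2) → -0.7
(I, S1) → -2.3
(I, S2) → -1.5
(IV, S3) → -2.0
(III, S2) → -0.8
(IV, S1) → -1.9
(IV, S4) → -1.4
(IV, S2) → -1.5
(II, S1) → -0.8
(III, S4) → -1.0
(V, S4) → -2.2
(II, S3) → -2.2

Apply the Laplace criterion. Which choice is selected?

Row averages: I=-1.45, II=-1.375, III=-1.175, IV=-1.7, V=-2.075
Highest average = -1.175 → III.

III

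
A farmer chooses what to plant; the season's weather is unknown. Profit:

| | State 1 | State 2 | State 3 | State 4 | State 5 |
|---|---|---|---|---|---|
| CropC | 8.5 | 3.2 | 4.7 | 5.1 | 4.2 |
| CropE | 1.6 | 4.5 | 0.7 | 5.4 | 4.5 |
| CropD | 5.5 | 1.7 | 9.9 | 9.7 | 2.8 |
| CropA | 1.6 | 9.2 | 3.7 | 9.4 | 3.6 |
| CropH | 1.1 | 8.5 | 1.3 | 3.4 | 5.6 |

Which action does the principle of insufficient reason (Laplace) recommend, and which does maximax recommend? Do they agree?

laplace → CropD; maximax → CropD (agree)

Row averages: CropC=5.14, CropE=3.34, CropD=5.92, CropA=5.5, CropH=3.98
Highest average = 5.92 → CropD.
Row maxima: CropC=8.5, CropE=5.4, CropD=9.9, CropA=9.4, CropH=8.5
Best best-case = 9.9 → CropD.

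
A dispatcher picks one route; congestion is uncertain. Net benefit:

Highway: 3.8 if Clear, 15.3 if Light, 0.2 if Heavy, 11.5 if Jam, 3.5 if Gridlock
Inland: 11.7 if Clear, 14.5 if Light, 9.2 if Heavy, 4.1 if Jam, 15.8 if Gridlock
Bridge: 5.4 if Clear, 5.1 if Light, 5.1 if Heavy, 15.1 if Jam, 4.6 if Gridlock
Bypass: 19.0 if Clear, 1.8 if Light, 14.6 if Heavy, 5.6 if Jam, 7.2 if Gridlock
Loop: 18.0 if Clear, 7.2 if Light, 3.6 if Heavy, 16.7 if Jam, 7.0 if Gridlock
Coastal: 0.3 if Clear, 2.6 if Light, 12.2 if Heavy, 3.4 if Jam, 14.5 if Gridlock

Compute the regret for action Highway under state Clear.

Best payoff under Clear is 19.0.
Regret = 19.0 − 3.8 = 15.2.

15.2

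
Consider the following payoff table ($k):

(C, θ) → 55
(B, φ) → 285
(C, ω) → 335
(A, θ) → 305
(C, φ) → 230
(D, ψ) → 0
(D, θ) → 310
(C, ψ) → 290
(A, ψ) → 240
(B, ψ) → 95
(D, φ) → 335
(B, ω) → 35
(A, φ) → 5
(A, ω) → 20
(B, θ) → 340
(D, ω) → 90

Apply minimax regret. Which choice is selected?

C

Column bests: θ=340, φ=335, ψ=290, ω=335.
A regrets: 35, 330, 50, 315 → max 330
B regrets: 0, 50, 195, 300 → max 300
C regrets: 285, 105, 0, 0 → max 285
D regrets: 30, 0, 290, 245 → max 290
Smallest max regret = 285 → C.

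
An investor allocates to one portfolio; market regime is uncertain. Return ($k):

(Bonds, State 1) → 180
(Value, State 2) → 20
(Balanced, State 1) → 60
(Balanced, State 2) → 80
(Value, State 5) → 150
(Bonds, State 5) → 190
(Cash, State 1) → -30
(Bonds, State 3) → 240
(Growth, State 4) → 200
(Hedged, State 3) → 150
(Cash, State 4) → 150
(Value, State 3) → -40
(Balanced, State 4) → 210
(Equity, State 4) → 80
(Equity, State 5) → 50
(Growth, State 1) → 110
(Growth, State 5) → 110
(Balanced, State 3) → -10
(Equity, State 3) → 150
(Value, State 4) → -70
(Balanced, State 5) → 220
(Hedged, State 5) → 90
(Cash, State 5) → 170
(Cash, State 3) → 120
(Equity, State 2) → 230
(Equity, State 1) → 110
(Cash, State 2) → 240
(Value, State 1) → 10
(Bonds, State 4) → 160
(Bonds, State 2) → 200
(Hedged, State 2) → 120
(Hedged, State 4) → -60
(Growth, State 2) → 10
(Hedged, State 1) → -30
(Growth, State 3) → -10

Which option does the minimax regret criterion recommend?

Bonds

Column bests: State 1=180, State 2=240, State 3=240, State 4=210, State 5=220.
Cash regrets: 210, 0, 120, 60, 50 → max 210
Equity regrets: 70, 10, 90, 130, 170 → max 170
Bonds regrets: 0, 40, 0, 50, 30 → max 50
Balanced regrets: 120, 160, 250, 0, 0 → max 250
Value regrets: 170, 220, 280, 280, 70 → max 280
Growth regrets: 70, 230, 250, 10, 110 → max 250
Hedged regrets: 210, 120, 90, 270, 130 → max 270
Smallest max regret = 50 → Bonds.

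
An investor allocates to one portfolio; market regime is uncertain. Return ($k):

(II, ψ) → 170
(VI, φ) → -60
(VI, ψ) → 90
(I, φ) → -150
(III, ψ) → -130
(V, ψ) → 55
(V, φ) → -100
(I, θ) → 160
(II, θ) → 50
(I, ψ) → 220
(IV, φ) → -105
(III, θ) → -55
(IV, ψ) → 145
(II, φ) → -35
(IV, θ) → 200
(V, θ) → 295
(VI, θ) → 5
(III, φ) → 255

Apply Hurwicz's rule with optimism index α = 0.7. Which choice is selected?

V

I: 0.7·220 + 0.3·(-150) = 109
II: 0.7·170 + 0.3·(-35) = 108.5
III: 0.7·255 + 0.3·(-130) = 139.5
IV: 0.7·200 + 0.3·(-105) = 108.5
V: 0.7·295 + 0.3·(-100) = 176.5
VI: 0.7·90 + 0.3·(-60) = 45
Highest Hurwicz score = 176.5 → V.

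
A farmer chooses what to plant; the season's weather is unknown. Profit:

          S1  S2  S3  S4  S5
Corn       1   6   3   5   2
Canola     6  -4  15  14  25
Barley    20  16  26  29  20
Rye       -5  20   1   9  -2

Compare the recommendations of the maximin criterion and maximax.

Row minima: Corn=1, Canola=-4, Barley=16, Rye=-5
Best worst-case = 16 → Barley.
Row maxima: Corn=6, Canola=25, Barley=29, Rye=20
Best best-case = 29 → Barley.

maximin → Barley; maximax → Barley (agree)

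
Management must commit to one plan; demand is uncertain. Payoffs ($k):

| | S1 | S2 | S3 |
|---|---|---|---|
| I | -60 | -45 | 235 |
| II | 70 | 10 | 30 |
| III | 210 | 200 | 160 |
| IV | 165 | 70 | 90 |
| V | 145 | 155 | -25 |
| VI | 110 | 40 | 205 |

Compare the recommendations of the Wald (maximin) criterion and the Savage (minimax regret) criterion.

maximin → III; minimax regret → III (agree)

Row minima: I=-60, II=10, III=160, IV=70, V=-25, VI=40
Best worst-case = 160 → III.
Column bests: S1=210, S2=200, S3=235.
I regrets: 270, 245, 0 → max 270
II regrets: 140, 190, 205 → max 205
III regrets: 0, 0, 75 → max 75
IV regrets: 45, 130, 145 → max 145
V regrets: 65, 45, 260 → max 260
VI regrets: 100, 160, 30 → max 160
Smallest max regret = 75 → III.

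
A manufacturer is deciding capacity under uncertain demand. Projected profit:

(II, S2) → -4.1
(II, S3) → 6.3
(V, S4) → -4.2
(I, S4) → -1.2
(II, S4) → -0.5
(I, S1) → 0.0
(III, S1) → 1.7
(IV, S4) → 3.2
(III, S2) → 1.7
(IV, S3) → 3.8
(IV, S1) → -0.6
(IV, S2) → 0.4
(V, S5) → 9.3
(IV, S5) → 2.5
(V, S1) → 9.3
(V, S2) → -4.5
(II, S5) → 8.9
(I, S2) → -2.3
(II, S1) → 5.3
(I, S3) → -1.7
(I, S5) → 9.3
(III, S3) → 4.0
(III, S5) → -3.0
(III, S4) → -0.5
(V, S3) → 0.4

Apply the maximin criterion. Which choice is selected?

IV

Row minima: I=-2.3, II=-4.1, III=-3.0, IV=-0.6, V=-4.5
Best worst-case = -0.6 → IV.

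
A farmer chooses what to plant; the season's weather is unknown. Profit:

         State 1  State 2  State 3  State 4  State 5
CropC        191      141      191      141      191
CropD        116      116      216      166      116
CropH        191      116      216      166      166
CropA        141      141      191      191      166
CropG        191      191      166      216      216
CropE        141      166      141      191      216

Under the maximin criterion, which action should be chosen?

Row minima: CropC=141, CropD=116, CropH=116, CropA=141, CropG=166, CropE=141
Best worst-case = 166 → CropG.

CropG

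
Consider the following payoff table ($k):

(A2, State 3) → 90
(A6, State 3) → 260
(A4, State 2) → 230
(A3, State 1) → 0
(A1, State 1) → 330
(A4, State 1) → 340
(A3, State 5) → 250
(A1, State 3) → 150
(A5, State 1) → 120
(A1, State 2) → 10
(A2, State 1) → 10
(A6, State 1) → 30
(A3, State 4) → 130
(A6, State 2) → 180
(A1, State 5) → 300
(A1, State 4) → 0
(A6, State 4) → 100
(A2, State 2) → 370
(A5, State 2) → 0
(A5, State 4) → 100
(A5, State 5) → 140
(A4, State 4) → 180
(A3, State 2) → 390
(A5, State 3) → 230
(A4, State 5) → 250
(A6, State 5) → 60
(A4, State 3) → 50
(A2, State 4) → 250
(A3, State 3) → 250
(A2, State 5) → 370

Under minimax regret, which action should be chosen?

Column bests: State 1=340, State 2=390, State 3=260, State 4=250, State 5=370.
A1 regrets: 10, 380, 110, 250, 70 → max 380
A2 regrets: 330, 20, 170, 0, 0 → max 330
A3 regrets: 340, 0, 10, 120, 120 → max 340
A4 regrets: 0, 160, 210, 70, 120 → max 210
A5 regrets: 220, 390, 30, 150, 230 → max 390
A6 regrets: 310, 210, 0, 150, 310 → max 310
Smallest max regret = 210 → A4.

A4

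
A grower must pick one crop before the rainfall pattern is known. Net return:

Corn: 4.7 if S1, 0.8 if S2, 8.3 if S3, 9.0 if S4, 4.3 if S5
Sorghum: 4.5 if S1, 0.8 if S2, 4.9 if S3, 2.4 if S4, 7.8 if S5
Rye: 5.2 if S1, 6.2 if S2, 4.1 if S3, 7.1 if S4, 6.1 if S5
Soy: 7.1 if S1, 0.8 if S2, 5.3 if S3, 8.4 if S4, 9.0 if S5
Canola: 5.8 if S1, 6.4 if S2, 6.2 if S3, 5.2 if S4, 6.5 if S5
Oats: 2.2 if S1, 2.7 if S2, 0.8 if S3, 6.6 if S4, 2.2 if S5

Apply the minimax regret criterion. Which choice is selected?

Column bests: S1=7.1, S2=6.4, S3=8.3, S4=9.0, S5=9.0.
Corn regrets: 2.4, 5.6, 0.0, 0.0, 4.7 → max 5.6
Sorghum regrets: 2.6, 5.6, 3.4, 6.6, 1.2 → max 6.6
Rye regrets: 1.9, 0.2, 4.2, 1.9, 2.9 → max 4.2
Soy regrets: 0.0, 5.6, 3.0, 0.6, 0.0 → max 5.6
Canola regrets: 1.3, 0.0, 2.1, 3.8, 2.5 → max 3.8
Oats regrets: 4.9, 3.7, 7.5, 2.4, 6.8 → max 7.5
Smallest max regret = 3.8 → Canola.

Canola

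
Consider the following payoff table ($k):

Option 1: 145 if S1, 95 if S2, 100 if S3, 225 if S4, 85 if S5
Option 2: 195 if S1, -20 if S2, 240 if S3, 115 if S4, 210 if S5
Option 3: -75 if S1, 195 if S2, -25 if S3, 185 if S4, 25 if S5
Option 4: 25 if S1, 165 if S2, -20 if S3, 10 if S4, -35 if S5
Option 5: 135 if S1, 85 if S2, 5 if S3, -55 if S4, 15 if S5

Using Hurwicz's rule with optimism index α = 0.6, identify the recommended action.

Option 1: 0.6·225 + 0.4·85 = 169
Option 2: 0.6·240 + 0.4·(-20) = 136
Option 3: 0.6·195 + 0.4·(-75) = 87
Option 4: 0.6·165 + 0.4·(-35) = 85
Option 5: 0.6·135 + 0.4·(-55) = 59
Highest Hurwicz score = 169 → Option 1.

Option 1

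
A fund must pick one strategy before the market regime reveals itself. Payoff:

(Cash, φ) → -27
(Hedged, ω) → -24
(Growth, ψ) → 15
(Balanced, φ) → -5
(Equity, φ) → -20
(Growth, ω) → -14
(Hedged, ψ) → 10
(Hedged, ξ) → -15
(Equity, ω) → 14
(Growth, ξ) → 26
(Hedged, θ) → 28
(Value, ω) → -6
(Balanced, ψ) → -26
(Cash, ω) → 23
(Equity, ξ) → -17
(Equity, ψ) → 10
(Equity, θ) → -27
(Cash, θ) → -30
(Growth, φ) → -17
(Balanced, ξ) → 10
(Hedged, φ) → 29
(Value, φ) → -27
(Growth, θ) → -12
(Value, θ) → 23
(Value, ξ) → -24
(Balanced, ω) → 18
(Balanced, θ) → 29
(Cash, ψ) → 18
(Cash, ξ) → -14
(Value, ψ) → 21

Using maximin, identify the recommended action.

Growth

Row minima: Balanced=-26, Equity=-27, Cash=-30, Growth=-17, Value=-27, Hedged=-24
Best worst-case = -17 → Growth.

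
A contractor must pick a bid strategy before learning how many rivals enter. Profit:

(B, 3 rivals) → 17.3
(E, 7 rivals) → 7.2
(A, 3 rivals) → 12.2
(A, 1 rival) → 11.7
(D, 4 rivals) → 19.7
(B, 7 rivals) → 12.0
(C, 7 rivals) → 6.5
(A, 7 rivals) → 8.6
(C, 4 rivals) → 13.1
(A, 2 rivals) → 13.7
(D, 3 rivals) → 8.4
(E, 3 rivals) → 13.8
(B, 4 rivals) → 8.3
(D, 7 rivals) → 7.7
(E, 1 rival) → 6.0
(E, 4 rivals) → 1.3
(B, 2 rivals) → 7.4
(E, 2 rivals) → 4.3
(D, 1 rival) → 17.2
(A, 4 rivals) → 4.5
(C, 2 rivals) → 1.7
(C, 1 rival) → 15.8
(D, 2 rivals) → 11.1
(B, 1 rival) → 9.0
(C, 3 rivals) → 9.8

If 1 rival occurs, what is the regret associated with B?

8.2

Best payoff under 1 rival is 17.2.
Regret = 17.2 − 9.0 = 8.2.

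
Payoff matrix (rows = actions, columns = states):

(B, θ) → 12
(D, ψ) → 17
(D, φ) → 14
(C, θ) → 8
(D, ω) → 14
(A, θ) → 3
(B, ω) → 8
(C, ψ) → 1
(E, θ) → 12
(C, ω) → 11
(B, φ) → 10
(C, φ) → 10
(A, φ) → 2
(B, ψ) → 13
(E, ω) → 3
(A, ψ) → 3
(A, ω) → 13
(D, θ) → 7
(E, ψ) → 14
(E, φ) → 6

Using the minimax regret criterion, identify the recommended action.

Column bests: θ=12, φ=14, ψ=17, ω=14.
A regrets: 9, 12, 14, 1 → max 14
B regrets: 0, 4, 4, 6 → max 6
C regrets: 4, 4, 16, 3 → max 16
D regrets: 5, 0, 0, 0 → max 5
E regrets: 0, 8, 3, 11 → max 11
Smallest max regret = 5 → D.

D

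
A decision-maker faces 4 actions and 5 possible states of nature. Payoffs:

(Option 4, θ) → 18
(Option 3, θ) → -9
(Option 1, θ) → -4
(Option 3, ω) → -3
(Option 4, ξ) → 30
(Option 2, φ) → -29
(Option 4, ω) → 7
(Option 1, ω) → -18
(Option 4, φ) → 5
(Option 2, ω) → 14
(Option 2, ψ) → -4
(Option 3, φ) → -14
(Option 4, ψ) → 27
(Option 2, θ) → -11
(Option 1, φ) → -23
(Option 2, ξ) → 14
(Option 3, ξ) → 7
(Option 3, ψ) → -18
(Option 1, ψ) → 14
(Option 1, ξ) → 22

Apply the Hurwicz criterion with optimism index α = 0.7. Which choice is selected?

Option 1: 0.7·22 + 0.3·(-23) = 8.5
Option 2: 0.7·14 + 0.3·(-29) = 1.1
Option 3: 0.7·7 + 0.3·(-18) = -0.5
Option 4: 0.7·30 + 0.3·5 = 22.5
Highest Hurwicz score = 22.5 → Option 4.

Option 4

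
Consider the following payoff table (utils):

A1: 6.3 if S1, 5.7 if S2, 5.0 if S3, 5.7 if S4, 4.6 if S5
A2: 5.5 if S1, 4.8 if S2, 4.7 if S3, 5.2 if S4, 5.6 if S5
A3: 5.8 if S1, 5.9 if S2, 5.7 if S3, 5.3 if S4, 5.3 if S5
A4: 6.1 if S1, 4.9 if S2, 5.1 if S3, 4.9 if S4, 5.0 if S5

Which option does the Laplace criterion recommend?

Row averages: A1=5.46, A2=5.16, A3=5.6, A4=5.2
Highest average = 5.6 → A3.

A3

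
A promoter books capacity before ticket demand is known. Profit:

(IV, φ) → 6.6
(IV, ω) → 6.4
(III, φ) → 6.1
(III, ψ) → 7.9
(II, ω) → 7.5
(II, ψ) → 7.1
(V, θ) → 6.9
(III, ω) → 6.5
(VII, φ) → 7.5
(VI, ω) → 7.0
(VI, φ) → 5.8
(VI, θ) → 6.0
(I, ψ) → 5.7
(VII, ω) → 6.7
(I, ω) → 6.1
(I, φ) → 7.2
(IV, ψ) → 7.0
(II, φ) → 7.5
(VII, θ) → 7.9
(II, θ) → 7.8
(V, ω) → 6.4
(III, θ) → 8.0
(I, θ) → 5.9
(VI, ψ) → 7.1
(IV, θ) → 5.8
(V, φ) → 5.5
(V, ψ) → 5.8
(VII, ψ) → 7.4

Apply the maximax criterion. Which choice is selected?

Row maxima: I=7.2, II=7.8, III=8.0, IV=7.0, V=6.9, VI=7.1, VII=7.9
Best best-case = 8.0 → III.

III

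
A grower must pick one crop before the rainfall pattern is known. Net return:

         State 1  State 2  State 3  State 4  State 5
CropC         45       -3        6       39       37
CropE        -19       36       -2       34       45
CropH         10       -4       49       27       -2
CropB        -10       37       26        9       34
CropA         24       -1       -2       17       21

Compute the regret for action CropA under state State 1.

Best payoff under State 1 is 45.
Regret = 45 − 24 = 21.

21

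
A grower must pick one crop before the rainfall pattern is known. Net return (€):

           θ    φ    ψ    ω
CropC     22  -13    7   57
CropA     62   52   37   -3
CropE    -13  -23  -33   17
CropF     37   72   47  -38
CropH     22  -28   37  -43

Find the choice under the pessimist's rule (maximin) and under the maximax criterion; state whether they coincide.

maximin → CropA; maximax → CropF (disagree)

Row minima: CropC=-13, CropA=-3, CropE=-33, CropF=-38, CropH=-43
Best worst-case = -3 → CropA.
Row maxima: CropC=57, CropA=62, CropE=17, CropF=72, CropH=37
Best best-case = 72 → CropF.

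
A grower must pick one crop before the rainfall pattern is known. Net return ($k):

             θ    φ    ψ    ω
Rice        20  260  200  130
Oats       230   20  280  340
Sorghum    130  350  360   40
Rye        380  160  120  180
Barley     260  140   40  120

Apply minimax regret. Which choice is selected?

Column bests: θ=380, φ=350, ψ=360, ω=340.
Rice regrets: 360, 90, 160, 210 → max 360
Oats regrets: 150, 330, 80, 0 → max 330
Sorghum regrets: 250, 0, 0, 300 → max 300
Rye regrets: 0, 190, 240, 160 → max 240
Barley regrets: 120, 210, 320, 220 → max 320
Smallest max regret = 240 → Rye.

Rye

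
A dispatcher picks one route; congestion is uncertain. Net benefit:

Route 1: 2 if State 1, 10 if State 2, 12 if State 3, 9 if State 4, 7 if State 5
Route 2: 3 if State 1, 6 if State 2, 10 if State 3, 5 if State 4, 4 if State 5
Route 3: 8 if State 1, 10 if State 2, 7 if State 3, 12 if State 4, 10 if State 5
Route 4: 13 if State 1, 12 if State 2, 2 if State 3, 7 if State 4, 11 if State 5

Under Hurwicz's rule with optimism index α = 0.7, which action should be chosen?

Route 1: 0.7·12 + 0.3·2 = 9
Route 2: 0.7·10 + 0.3·3 = 7.9
Route 3: 0.7·12 + 0.3·7 = 10.5
Route 4: 0.7·13 + 0.3·2 = 9.7
Highest Hurwicz score = 10.5 → Route 3.

Route 3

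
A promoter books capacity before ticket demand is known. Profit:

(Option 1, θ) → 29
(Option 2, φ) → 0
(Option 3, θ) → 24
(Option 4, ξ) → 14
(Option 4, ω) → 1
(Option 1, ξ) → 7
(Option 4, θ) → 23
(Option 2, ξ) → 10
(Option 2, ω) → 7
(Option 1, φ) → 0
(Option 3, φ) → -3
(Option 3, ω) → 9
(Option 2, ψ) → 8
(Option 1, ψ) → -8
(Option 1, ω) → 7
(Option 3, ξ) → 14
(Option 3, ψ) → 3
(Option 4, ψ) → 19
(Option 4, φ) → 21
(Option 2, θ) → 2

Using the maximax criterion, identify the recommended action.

Row maxima: Option 1=29, Option 2=10, Option 3=24, Option 4=23
Best best-case = 29 → Option 1.

Option 1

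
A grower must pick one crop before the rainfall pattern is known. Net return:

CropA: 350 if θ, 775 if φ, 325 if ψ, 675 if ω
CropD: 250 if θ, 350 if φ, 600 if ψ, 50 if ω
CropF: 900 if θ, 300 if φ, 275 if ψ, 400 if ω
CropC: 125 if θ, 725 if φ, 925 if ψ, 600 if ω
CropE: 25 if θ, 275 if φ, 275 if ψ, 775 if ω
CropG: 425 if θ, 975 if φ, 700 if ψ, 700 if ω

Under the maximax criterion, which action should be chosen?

Row maxima: CropA=775, CropD=600, CropF=900, CropC=925, CropE=775, CropG=975
Best best-case = 975 → CropG.

CropG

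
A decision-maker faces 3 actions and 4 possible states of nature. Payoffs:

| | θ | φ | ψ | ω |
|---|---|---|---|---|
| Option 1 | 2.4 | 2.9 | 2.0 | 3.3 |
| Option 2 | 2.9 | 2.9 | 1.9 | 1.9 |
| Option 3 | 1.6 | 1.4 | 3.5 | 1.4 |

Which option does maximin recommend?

Row minima: Option 1=2.0, Option 2=1.9, Option 3=1.4
Best worst-case = 2.0 → Option 1.

Option 1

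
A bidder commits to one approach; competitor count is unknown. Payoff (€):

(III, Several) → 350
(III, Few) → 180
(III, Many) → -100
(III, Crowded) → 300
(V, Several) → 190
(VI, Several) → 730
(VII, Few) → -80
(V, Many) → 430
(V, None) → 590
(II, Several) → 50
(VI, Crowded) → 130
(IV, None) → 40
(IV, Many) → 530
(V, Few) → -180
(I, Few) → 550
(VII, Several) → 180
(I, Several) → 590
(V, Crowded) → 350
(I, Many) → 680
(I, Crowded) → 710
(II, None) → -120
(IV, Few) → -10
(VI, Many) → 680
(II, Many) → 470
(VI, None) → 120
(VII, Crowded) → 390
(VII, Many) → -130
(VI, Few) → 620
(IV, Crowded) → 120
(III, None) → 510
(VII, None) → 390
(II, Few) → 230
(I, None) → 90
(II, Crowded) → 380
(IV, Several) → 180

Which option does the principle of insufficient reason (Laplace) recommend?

I

Row averages: I=524, II=202, III=248, IV=172, V=276, VI=456, VII=150
Highest average = 524 → I.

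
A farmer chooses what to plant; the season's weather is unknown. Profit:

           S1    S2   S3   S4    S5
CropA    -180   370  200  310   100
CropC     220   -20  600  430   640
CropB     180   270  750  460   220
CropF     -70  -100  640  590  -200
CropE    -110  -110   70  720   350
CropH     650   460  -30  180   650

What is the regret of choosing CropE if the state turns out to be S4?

0

Best payoff under S4 is 720.
Regret = 720 − 720 = 0.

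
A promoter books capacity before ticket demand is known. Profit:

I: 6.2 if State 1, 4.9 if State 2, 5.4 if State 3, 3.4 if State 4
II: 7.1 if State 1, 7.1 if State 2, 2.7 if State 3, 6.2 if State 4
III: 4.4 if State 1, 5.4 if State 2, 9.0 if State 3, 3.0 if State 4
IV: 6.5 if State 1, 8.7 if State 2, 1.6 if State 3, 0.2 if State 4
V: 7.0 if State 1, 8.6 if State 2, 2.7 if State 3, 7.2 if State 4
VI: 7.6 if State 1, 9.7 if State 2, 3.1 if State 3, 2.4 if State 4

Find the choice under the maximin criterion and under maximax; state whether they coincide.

Row minima: I=3.4, II=2.7, III=3.0, IV=0.2, V=2.7, VI=2.4
Best worst-case = 3.4 → I.
Row maxima: I=6.2, II=7.1, III=9.0, IV=8.7, V=8.6, VI=9.7
Best best-case = 9.7 → VI.

maximin → I; maximax → VI (disagree)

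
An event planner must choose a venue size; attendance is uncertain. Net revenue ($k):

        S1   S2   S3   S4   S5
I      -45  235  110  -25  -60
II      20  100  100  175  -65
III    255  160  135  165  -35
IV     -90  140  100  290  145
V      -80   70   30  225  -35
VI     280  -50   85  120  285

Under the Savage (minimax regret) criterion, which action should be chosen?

Column bests: S1=280, S2=235, S3=135, S4=290, S5=285.
I regrets: 325, 0, 25, 315, 345 → max 345
II regrets: 260, 135, 35, 115, 350 → max 350
III regrets: 25, 75, 0, 125, 320 → max 320
IV regrets: 370, 95, 35, 0, 140 → max 370
V regrets: 360, 165, 105, 65, 320 → max 360
VI regrets: 0, 285, 50, 170, 0 → max 285
Smallest max regret = 285 → VI.

VI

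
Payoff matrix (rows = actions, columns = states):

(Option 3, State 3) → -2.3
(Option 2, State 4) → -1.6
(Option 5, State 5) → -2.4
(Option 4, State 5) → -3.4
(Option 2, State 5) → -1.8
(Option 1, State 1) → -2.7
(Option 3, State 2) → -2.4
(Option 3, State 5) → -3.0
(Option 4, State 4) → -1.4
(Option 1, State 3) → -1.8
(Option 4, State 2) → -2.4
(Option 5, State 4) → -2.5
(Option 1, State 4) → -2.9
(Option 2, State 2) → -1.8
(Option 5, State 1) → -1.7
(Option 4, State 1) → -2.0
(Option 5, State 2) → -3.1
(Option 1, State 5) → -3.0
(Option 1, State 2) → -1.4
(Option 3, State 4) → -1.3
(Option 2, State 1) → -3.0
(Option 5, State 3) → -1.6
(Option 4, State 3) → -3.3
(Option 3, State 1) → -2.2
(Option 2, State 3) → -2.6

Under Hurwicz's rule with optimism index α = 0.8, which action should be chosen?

Option 1: 0.8·(-1.4) + 0.2·(-3.0) = -1.72
Option 2: 0.8·(-1.6) + 0.2·(-3.0) = -1.88
Option 3: 0.8·(-1.3) + 0.2·(-3.0) = -1.64
Option 4: 0.8·(-1.4) + 0.2·(-3.4) = -1.8
Option 5: 0.8·(-1.6) + 0.2·(-3.1) = -1.9
Highest Hurwicz score = -1.64 → Option 3.

Option 3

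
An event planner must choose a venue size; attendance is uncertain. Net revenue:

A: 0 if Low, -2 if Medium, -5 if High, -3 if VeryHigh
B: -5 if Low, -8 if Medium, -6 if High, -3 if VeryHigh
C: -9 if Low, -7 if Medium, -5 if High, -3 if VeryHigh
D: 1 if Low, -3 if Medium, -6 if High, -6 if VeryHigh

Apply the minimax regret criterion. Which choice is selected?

A

Column bests: Low=1, Medium=-2, High=-5, VeryHigh=-3.
A regrets: 1, 0, 0, 0 → max 1
B regrets: 6, 6, 1, 0 → max 6
C regrets: 10, 5, 0, 0 → max 10
D regrets: 0, 1, 1, 3 → max 3
Smallest max regret = 1 → A.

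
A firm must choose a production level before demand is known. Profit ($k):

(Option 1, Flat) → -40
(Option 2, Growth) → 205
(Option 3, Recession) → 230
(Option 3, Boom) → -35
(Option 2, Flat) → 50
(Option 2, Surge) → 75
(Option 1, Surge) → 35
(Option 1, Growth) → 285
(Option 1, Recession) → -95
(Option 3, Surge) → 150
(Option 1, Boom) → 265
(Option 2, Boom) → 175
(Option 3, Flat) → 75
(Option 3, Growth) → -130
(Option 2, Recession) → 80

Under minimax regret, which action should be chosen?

Column bests: Recession=230, Flat=75, Growth=285, Boom=265, Surge=150.
Option 1 regrets: 325, 115, 0, 0, 115 → max 325
Option 2 regrets: 150, 25, 80, 90, 75 → max 150
Option 3 regrets: 0, 0, 415, 300, 0 → max 415
Smallest max regret = 150 → Option 2.

Option 2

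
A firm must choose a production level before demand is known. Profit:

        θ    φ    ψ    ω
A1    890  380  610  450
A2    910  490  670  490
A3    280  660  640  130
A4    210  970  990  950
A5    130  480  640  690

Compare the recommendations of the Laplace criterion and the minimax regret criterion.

Row averages: A1=582.5, A2=640, A3=427.5, A4=780, A5=485
Highest average = 780 → A4.
Column bests: θ=910, φ=970, ψ=990, ω=950.
A1 regrets: 20, 590, 380, 500 → max 590
A2 regrets: 0, 480, 320, 460 → max 480
A3 regrets: 630, 310, 350, 820 → max 820
A4 regrets: 700, 0, 0, 0 → max 700
A5 regrets: 780, 490, 350, 260 → max 780
Smallest max regret = 480 → A2.

laplace → A4; minimax regret → A2 (disagree)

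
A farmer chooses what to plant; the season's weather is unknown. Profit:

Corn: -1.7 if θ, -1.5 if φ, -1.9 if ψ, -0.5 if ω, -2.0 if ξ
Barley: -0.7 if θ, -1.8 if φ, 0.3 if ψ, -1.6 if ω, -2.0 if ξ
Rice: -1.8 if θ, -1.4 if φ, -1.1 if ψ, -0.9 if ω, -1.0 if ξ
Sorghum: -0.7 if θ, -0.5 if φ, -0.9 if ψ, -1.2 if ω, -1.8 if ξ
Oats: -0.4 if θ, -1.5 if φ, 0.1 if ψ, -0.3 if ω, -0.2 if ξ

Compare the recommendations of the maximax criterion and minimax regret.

maximax → Barley; minimax regret → Oats (disagree)

Row maxima: Corn=-0.5, Barley=0.3, Rice=-0.9, Sorghum=-0.5, Oats=0.1
Best best-case = 0.3 → Barley.
Column bests: θ=-0.4, φ=-0.5, ψ=0.3, ω=-0.3, ξ=-0.2.
Corn regrets: 1.3, 1.0, 2.2, 0.2, 1.8 → max 2.2
Barley regrets: 0.3, 1.3, 0.0, 1.3, 1.8 → max 1.8
Rice regrets: 1.4, 0.9, 1.4, 0.6, 0.8 → max 1.4
Sorghum regrets: 0.3, 0.0, 1.2, 0.9, 1.6 → max 1.6
Oats regrets: 0.0, 1.0, 0.2, 0.0, 0.0 → max 1.0
Smallest max regret = 1.0 → Oats.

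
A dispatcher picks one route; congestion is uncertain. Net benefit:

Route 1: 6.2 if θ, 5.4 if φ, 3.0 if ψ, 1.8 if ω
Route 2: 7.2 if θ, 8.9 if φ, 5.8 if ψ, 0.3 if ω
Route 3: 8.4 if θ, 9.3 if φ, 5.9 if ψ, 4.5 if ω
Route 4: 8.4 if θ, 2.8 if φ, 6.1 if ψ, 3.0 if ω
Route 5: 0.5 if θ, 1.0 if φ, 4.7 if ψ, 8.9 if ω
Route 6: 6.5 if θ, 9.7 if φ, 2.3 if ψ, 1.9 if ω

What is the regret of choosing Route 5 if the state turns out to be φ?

8.7

Best payoff under φ is 9.7.
Regret = 9.7 − 1.0 = 8.7.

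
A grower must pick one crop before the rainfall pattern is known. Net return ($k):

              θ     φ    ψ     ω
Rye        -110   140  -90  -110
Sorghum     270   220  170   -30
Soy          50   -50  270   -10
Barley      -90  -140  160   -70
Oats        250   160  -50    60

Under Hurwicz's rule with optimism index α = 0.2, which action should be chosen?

Sorghum

Rye: 0.2·140 + 0.8·(-110) = -60
Sorghum: 0.2·270 + 0.8·(-30) = 30
Soy: 0.2·270 + 0.8·(-50) = 14
Barley: 0.2·160 + 0.8·(-140) = -80
Oats: 0.2·250 + 0.8·(-50) = 10
Highest Hurwicz score = 30 → Sorghum.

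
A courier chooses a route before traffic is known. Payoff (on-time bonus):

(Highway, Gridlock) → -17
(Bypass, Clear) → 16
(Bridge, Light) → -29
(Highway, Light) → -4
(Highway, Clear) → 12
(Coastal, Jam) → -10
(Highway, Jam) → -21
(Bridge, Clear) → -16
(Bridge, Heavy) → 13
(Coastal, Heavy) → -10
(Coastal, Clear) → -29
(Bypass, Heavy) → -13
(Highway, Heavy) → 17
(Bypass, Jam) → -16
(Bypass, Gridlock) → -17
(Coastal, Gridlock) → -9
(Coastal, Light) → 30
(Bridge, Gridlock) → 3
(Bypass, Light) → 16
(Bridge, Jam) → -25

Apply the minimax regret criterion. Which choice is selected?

Bypass

Column bests: Clear=16, Light=30, Heavy=17, Jam=-10, Gridlock=3.
Highway regrets: 4, 34, 0, 11, 20 → max 34
Bridge regrets: 32, 59, 4, 15, 0 → max 59
Bypass regrets: 0, 14, 30, 6, 20 → max 30
Coastal regrets: 45, 0, 27, 0, 12 → max 45
Smallest max regret = 30 → Bypass.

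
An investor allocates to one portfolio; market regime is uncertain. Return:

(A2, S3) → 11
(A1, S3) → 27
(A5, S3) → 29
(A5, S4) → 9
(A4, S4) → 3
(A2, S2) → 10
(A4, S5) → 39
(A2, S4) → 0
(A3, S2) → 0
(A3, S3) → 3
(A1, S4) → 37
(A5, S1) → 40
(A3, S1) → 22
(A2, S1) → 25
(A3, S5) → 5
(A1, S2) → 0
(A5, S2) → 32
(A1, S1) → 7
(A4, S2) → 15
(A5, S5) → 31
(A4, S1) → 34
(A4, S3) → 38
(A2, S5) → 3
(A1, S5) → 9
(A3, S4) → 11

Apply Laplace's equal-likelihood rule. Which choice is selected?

Row averages: A1=16, A2=9.8, A3=8.2, A4=25.8, A5=28.2
Highest average = 28.2 → A5.

A5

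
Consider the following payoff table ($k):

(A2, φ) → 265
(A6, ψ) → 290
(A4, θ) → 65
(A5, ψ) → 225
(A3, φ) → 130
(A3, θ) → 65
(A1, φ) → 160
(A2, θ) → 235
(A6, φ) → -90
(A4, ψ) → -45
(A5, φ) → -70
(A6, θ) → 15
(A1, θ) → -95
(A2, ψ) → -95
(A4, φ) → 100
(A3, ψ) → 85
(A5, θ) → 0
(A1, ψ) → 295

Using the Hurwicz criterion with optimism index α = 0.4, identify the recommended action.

A3

A1: 0.4·295 + 0.6·(-95) = 61
A2: 0.4·265 + 0.6·(-95) = 49
A3: 0.4·130 + 0.6·65 = 91
A4: 0.4·100 + 0.6·(-45) = 13
A5: 0.4·225 + 0.6·(-70) = 48
A6: 0.4·290 + 0.6·(-90) = 62
Highest Hurwicz score = 91 → A3.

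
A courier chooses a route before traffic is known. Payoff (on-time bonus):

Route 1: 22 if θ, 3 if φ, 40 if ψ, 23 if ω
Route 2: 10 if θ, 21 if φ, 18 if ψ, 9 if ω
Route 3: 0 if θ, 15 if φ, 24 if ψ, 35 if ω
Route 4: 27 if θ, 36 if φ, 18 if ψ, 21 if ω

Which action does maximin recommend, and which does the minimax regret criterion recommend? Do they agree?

maximin → Route 4; minimax regret → Route 4 (agree)

Row minima: Route 1=3, Route 2=9, Route 3=0, Route 4=18
Best worst-case = 18 → Route 4.
Column bests: θ=27, φ=36, ψ=40, ω=35.
Route 1 regrets: 5, 33, 0, 12 → max 33
Route 2 regrets: 17, 15, 22, 26 → max 26
Route 3 regrets: 27, 21, 16, 0 → max 27
Route 4 regrets: 0, 0, 22, 14 → max 22
Smallest max regret = 22 → Route 4.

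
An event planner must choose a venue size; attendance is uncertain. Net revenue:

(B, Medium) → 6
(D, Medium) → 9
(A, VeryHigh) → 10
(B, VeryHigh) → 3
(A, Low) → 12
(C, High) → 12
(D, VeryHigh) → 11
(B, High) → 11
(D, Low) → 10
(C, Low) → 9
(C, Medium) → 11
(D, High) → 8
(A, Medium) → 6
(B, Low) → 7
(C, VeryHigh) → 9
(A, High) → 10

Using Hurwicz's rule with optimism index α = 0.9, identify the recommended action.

C

A: 0.9·12 + 0.1·6 = 11.4
B: 0.9·11 + 0.1·3 = 10.2
C: 0.9·12 + 0.1·9 = 11.7
D: 0.9·11 + 0.1·8 = 10.7
Highest Hurwicz score = 11.7 → C.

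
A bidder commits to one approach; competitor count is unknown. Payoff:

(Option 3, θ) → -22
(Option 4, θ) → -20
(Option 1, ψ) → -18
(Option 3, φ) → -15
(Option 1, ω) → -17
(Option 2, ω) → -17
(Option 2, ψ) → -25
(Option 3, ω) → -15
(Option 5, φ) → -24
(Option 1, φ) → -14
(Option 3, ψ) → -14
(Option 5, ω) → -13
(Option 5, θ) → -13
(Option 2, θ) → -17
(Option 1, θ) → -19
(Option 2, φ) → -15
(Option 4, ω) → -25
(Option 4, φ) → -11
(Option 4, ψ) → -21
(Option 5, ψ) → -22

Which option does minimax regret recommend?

Column bests: θ=-13, φ=-11, ψ=-14, ω=-13.
Option 1 regrets: 6, 3, 4, 4 → max 6
Option 2 regrets: 4, 4, 11, 4 → max 11
Option 3 regrets: 9, 4, 0, 2 → max 9
Option 4 regrets: 7, 0, 7, 12 → max 12
Option 5 regrets: 0, 13, 8, 0 → max 13
Smallest max regret = 6 → Option 1.

Option 1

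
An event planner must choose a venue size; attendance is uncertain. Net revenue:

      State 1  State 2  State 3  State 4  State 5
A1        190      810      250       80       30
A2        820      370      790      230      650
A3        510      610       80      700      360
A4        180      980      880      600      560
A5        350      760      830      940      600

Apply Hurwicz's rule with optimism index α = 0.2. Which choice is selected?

A5

A1: 0.2·810 + 0.8·30 = 186
A2: 0.2·820 + 0.8·230 = 348
A3: 0.2·700 + 0.8·80 = 204
A4: 0.2·980 + 0.8·180 = 340
A5: 0.2·940 + 0.8·350 = 468
Highest Hurwicz score = 468 → A5.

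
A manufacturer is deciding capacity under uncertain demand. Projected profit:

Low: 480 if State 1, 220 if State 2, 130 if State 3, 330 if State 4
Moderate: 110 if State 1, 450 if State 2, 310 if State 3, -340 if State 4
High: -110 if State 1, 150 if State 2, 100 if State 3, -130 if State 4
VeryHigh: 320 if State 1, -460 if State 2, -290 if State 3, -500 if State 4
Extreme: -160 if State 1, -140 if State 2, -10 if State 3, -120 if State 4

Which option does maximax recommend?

Low

Row maxima: Low=480, Moderate=450, High=150, VeryHigh=320, Extreme=-10
Best best-case = 480 → Low.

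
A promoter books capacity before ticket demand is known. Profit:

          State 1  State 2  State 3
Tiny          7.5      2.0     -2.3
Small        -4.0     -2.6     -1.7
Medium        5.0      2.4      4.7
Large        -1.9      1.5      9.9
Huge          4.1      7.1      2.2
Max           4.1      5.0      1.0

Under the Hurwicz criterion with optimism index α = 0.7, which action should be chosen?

Tiny: 0.7·7.5 + 0.3·(-2.3) = 4.56
Small: 0.7·(-1.7) + 0.3·(-4.0) = -2.39
Medium: 0.7·5.0 + 0.3·2.4 = 4.22
Large: 0.7·9.9 + 0.3·(-1.9) = 6.36
Huge: 0.7·7.1 + 0.3·2.2 = 5.63
Max: 0.7·5.0 + 0.3·1.0 = 3.8
Highest Hurwicz score = 6.36 → Large.

Large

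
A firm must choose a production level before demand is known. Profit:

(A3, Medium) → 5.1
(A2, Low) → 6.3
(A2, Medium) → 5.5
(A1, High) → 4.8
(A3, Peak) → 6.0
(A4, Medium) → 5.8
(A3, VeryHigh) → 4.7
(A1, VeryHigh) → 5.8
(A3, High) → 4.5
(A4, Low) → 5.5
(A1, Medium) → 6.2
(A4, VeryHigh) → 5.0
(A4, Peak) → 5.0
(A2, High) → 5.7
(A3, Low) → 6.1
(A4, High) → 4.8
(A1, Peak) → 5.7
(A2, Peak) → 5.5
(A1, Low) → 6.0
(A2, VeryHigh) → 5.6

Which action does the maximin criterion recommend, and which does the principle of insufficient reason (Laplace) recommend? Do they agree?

maximin → A2; laplace → A2 (agree)

Row minima: A1=4.8, A2=5.5, A3=4.5, A4=4.8
Best worst-case = 5.5 → A2.
Row averages: A1=5.7, A2=5.72, A3=5.28, A4=5.22
Highest average = 5.72 → A2.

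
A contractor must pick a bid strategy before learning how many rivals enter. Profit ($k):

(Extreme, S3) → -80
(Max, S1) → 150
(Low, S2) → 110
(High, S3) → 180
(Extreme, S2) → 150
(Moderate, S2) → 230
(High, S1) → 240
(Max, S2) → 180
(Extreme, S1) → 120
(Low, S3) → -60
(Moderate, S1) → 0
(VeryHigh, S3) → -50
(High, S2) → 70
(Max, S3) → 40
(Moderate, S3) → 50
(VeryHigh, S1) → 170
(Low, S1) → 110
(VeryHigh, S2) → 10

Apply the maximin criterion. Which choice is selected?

High

Row minima: Low=-60, Moderate=0, High=70, VeryHigh=-50, Extreme=-80, Max=40
Best worst-case = 70 → High.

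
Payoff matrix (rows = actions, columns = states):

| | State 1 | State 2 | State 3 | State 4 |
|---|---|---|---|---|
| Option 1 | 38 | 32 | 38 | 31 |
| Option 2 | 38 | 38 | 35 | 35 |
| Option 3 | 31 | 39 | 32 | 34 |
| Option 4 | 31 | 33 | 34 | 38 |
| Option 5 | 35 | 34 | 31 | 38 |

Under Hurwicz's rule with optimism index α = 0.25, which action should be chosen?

Option 1: 0.25·38 + 0.75·31 = 32.75
Option 2: 0.25·38 + 0.75·35 = 35.75
Option 3: 0.25·39 + 0.75·31 = 33
Option 4: 0.25·38 + 0.75·31 = 32.75
Option 5: 0.25·38 + 0.75·31 = 32.75
Highest Hurwicz score = 35.75 → Option 2.

Option 2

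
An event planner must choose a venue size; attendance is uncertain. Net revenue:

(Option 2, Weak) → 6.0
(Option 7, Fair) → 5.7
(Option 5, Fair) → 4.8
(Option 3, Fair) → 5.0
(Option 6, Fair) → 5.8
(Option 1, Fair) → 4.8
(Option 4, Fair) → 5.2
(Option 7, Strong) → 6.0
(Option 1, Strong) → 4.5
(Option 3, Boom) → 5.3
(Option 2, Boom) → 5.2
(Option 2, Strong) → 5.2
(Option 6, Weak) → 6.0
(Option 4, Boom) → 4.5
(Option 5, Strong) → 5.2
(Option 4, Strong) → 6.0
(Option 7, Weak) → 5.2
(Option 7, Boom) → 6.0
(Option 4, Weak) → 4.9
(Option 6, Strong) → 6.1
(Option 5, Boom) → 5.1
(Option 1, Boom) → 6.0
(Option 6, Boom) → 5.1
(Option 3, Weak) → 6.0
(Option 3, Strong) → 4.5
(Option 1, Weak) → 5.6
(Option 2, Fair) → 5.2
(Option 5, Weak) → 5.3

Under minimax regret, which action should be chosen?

Column bests: Weak=6.0, Fair=5.8, Strong=6.1, Boom=6.0.
Option 1 regrets: 0.4, 1.0, 1.6, 0.0 → max 1.6
Option 2 regrets: 0.0, 0.6, 0.9, 0.8 → max 0.9
Option 3 regrets: 0.0, 0.8, 1.6, 0.7 → max 1.6
Option 4 regrets: 1.1, 0.6, 0.1, 1.5 → max 1.5
Option 5 regrets: 0.7, 1.0, 0.9, 0.9 → max 1.0
Option 6 regrets: 0.0, 0.0, 0.0, 0.9 → max 0.9
Option 7 regrets: 0.8, 0.1, 0.1, 0.0 → max 0.8
Smallest max regret = 0.8 → Option 7.

Option 7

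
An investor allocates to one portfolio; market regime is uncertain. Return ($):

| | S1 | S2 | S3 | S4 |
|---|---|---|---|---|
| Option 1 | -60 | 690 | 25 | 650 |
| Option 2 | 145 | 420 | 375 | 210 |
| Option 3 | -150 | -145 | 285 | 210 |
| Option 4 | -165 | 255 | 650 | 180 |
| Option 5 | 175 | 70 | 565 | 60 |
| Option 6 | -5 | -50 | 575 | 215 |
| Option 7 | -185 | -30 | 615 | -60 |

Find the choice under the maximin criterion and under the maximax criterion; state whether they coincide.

maximin → Option 2; maximax → Option 1 (disagree)

Row minima: Option 1=-60, Option 2=145, Option 3=-150, Option 4=-165, Option 5=60, Option 6=-50, Option 7=-185
Best worst-case = 145 → Option 2.
Row maxima: Option 1=690, Option 2=420, Option 3=285, Option 4=650, Option 5=565, Option 6=575, Option 7=615
Best best-case = 690 → Option 1.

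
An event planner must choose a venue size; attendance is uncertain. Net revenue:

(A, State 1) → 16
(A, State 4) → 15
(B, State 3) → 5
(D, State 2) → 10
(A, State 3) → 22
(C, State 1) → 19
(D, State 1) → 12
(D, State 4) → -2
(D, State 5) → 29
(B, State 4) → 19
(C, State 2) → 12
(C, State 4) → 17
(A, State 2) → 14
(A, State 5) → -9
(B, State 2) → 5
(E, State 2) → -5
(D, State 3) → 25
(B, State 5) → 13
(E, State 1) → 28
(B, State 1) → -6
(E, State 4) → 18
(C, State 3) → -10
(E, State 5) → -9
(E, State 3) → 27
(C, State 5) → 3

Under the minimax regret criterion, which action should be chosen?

Column bests: State 1=28, State 2=14, State 3=27, State 4=19, State 5=29.
A regrets: 12, 0, 5, 4, 38 → max 38
B regrets: 34, 9, 22, 0, 16 → max 34
C regrets: 9, 2, 37, 2, 26 → max 37
D regrets: 16, 4, 2, 21, 0 → max 21
E regrets: 0, 19, 0, 1, 38 → max 38
Smallest max regret = 21 → D.

D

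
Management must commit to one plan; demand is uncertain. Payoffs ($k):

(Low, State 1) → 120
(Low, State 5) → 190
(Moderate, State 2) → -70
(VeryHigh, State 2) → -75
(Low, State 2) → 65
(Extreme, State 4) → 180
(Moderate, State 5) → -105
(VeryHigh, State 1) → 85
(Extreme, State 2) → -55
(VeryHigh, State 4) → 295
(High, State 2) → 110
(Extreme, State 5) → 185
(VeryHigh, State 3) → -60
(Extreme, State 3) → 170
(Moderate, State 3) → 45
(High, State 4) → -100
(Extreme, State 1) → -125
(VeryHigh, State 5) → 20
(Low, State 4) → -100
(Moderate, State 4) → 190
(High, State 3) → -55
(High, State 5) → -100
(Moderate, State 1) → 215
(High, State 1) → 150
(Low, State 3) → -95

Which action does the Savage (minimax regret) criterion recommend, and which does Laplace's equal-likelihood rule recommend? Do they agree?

minimax regret → VeryHigh; laplace → Extreme (disagree)

Column bests: State 1=215, State 2=110, State 3=170, State 4=295, State 5=190.
Low regrets: 95, 45, 265, 395, 0 → max 395
Moderate regrets: 0, 180, 125, 105, 295 → max 295
High regrets: 65, 0, 225, 395, 290 → max 395
VeryHigh regrets: 130, 185, 230, 0, 170 → max 230
Extreme regrets: 340, 165, 0, 115, 5 → max 340
Smallest max regret = 230 → VeryHigh.
Row averages: Low=36, Moderate=55, High=1, VeryHigh=53, Extreme=71
Highest average = 71 → Extreme.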